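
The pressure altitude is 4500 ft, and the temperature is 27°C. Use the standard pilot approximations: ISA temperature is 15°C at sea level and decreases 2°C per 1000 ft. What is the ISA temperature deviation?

ISA temperature at 4500 ft = 15 − 2 × (4500/1000) = 6°C.
Deviation = OAT − ISA = 27 − 6 = +21°C.

ISA+21°C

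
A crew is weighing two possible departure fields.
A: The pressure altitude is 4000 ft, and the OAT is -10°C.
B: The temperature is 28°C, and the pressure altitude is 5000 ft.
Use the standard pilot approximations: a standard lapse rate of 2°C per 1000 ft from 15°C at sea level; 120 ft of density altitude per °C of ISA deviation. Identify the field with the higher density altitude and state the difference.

B by 5800 ft

A: ISA temp = 7°C, deviation -17°C, DA = 4000 + 120 × (-17) = 1960 ft.
B: ISA temp = 5°C, deviation +23°C, DA = 5000 + 120 × 23 = 7760 ft.
B is higher by 7760 − 1960 = 5800 ft.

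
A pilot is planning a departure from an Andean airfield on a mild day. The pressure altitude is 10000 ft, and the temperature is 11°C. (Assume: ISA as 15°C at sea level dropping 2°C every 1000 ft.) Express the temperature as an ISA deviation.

ISA temperature at 10000 ft = 15 − 2 × (10000/1000) = -5°C.
Deviation = OAT − ISA = 11 − (-5) = +16°C.

ISA+16°C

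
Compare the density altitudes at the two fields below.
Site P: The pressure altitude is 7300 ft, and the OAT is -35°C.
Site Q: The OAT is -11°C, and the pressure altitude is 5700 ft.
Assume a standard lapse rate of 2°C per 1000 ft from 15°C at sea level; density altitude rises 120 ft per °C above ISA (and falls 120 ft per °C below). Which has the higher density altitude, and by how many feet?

Site P: ISA temp = 0.4°C, deviation -35.4°C, DA = 7300 + 120 × (-35.4) = 3052 ft.
Site Q: ISA temp = 3.6°C, deviation -14.6°C, DA = 5700 + 120 × (-14.6) = 3948 ft.
Site Q is higher by 3948 − 3052 = 896 ft.

Site Q by 896 ft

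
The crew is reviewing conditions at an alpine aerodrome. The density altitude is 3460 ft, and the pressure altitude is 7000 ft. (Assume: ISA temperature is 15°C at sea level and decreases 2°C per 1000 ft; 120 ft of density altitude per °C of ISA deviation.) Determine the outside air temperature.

Density altitude − pressure altitude = 3460 − 7000 = -3540 ft.
At 120 ft/°C that is an ISA deviation of -3540/120 = -29.5°C.
ISA temperature at 7000 ft = 15 − 2 × (7000/1000) = 1°C.
OAT = ISA + deviation = 1 + (-29.5) = -28.5°C.

-28.5°C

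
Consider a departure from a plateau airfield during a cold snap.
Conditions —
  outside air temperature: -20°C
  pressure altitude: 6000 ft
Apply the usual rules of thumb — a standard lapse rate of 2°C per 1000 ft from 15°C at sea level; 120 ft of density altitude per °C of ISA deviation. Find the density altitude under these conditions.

3240 ft

ISA temperature at 6000 ft = 15 − 2 × (6000/1000) = 3°C.
ISA deviation = -20 − 3 = -23°C.
Density altitude = 6000 + 120 × (-23) = 6000 + (-2760) = 3240 ft.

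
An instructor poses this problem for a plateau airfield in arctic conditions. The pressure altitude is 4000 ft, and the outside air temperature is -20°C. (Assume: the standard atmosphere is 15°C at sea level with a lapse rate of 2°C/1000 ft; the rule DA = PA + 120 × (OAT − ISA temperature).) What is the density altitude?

760 ft

ISA temperature at 4000 ft = 15 − 2 × (4000/1000) = 7°C.
ISA deviation = -20 − 7 = -27°C.
Density altitude = 4000 + 120 × (-27) = 4000 + (-3240) = 760 ft.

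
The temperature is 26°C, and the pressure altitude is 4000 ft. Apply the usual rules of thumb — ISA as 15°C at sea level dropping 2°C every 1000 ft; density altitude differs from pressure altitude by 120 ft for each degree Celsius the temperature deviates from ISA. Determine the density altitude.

6280 ft

ISA temperature at 4000 ft = 15 − 2 × (4000/1000) = 7°C.
ISA deviation = 26 − 7 = +19°C.
Density altitude = 4000 + 120 × (19) = 4000 + (+2280) = 6280 ft.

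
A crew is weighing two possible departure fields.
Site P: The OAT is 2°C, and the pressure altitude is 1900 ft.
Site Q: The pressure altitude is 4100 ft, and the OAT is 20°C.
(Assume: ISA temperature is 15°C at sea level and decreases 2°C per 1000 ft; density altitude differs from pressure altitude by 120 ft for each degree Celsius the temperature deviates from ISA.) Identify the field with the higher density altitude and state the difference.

Site P: ISA temp = 11.2°C, deviation -9.2°C, DA = 1900 + 120 × (-9.2) = 796 ft.
Site Q: ISA temp = 6.8°C, deviation +13.2°C, DA = 4100 + 120 × 13.2 = 5684 ft.
Site Q is higher by 5684 − 796 = 4888 ft.

Site Q by 4888 ft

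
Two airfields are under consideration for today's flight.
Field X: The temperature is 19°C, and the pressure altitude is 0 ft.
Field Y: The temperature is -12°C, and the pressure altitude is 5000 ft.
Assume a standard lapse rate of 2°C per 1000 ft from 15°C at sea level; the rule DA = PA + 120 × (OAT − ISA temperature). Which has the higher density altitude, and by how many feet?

Field X: ISA temp = 15°C, deviation +4°C, DA = 0 + 120 × 4 = 480 ft.
Field Y: ISA temp = 5°C, deviation -17°C, DA = 5000 + 120 × (-17) = 2960 ft.
Field Y is higher by 2960 − 480 = 2480 ft.

Field Y by 2480 ft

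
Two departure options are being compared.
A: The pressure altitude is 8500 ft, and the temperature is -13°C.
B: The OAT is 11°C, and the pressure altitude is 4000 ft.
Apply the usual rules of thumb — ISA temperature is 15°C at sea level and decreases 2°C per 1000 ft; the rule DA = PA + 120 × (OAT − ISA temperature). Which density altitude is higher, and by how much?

A: ISA temp = -2°C, deviation -11°C, DA = 8500 + 120 × (-11) = 7180 ft.
B: ISA temp = 7°C, deviation +4°C, DA = 4000 + 120 × 4 = 4480 ft.
A is higher by 7180 − 4480 = 2700 ft.

A by 2700 ft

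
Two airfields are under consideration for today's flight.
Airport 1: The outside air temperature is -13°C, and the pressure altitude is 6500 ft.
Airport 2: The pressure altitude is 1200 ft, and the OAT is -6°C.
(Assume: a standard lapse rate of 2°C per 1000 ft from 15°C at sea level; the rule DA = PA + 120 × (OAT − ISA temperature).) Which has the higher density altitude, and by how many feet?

Airport 1: ISA temp = 2°C, deviation -15°C, DA = 6500 + 120 × (-15) = 4700 ft.
Airport 2: ISA temp = 12.6°C, deviation -18.6°C, DA = 1200 + 120 × (-18.6) = -1032 ft.
Airport 1 is higher by 4700 − (-1032) = 5732 ft.

Airport 1 by 5732 ft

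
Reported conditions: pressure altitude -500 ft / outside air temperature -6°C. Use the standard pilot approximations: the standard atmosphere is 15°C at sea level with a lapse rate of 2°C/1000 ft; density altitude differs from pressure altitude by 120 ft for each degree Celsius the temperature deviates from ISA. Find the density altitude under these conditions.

-3140 ft

ISA temperature at -500 ft = 15 − 2 × (-500/1000) = 16°C.
ISA deviation = -6 − 16 = -22°C.
Density altitude = -500 + 120 × (-22) = -500 + (-2640) = -3140 ft.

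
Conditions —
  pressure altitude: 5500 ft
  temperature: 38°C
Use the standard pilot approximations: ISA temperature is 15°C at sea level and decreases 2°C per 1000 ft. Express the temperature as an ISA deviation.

ISA+34°C

ISA temperature at 5500 ft = 15 − 2 × (5500/1000) = 4°C.
Deviation = OAT − ISA = 38 − 4 = +34°C.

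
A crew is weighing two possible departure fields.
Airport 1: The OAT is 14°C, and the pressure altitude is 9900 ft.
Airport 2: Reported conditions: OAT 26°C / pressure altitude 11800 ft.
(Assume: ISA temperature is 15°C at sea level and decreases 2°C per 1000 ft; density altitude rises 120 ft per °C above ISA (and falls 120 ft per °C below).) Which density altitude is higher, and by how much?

Airport 2 by 3796 ft

Airport 1: ISA temp = -4.8°C, deviation +18.8°C, DA = 9900 + 120 × 18.8 = 12156 ft.
Airport 2: ISA temp = -8.6°C, deviation +34.6°C, DA = 11800 + 120 × 34.6 = 15952 ft.
Airport 2 is higher by 15952 − 12156 = 3796 ft.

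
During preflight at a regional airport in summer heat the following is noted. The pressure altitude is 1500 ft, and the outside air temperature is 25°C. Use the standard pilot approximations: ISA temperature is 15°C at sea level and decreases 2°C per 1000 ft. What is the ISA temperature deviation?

ISA+13°C

ISA temperature at 1500 ft = 15 − 2 × (1500/1000) = 12°C.
Deviation = OAT − ISA = 25 − 12 = +13°C.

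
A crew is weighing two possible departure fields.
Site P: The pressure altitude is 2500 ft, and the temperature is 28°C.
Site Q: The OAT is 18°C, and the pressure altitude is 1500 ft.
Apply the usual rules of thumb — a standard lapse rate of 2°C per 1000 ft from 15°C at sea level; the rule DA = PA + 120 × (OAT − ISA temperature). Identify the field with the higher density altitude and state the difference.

Site P: ISA temp = 10°C, deviation +18°C, DA = 2500 + 120 × 18 = 4660 ft.
Site Q: ISA temp = 12°C, deviation +6°C, DA = 1500 + 120 × 6 = 2220 ft.
Site P is higher by 4660 − 2220 = 2440 ft.

Site P by 2440 ft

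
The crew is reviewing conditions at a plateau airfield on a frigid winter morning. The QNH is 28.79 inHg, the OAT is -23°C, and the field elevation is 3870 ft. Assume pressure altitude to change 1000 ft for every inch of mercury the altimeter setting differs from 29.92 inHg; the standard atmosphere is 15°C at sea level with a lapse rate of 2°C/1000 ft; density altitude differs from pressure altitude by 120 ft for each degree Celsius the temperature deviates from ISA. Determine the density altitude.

Pressure altitude = 3870 + (29.92 − 28.79) × 1000 = 3870 + (+1130) = 5000 ft.
ISA temperature at 5000 ft = 15 − 2 × (5000/1000) = 5°C.
ISA deviation = -23 − 5 = -28°C.
Density altitude = 5000 + 120 × (-28) = 1640 ft.

1640 ft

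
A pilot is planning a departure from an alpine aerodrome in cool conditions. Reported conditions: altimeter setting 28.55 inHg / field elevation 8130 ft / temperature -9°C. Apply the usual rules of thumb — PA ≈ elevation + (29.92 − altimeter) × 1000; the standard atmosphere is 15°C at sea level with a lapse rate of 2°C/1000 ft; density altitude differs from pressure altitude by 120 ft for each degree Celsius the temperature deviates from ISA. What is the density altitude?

8900 ft

Pressure altitude = 8130 + (29.92 − 28.55) × 1000 = 8130 + (+1370) = 9500 ft.
ISA temperature at 9500 ft = 15 − 2 × (9500/1000) = -4°C.
ISA deviation = -9 − (-4) = -5°C.
Density altitude = 9500 + 120 × (-5) = 8900 ft.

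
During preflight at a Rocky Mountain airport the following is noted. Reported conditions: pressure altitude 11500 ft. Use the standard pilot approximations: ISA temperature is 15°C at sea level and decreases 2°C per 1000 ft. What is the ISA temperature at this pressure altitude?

-8°C

ISA temperature = 15 − 2 × (11500/1000) = 15 − 23 = -8°C.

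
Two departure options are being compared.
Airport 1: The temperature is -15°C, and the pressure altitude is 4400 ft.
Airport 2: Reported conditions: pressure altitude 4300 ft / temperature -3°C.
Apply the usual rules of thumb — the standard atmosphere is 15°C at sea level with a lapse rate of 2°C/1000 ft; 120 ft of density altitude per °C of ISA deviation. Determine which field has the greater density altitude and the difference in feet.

Airport 1: ISA temp = 6.2°C, deviation -21.2°C, DA = 4400 + 120 × (-21.2) = 1856 ft.
Airport 2: ISA temp = 6.4°C, deviation -9.4°C, DA = 4300 + 120 × (-9.4) = 3172 ft.
Airport 2 is higher by 3172 − 1856 = 1316 ft.

Airport 2 by 1316 ft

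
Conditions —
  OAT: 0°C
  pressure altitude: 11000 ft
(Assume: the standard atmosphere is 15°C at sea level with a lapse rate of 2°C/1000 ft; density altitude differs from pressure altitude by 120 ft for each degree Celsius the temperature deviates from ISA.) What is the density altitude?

11840 ft

ISA temperature at 11000 ft = 15 − 2 × (11000/1000) = -7°C.
ISA deviation = 0 − (-7) = +7°C.
Density altitude = 11000 + 120 × (7) = 11000 + (+840) = 11840 ft.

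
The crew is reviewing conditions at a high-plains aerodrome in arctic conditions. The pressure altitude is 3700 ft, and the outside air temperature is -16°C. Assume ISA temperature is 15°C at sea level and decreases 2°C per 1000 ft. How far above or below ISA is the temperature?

ISA temperature at 3700 ft = 15 − 2 × (3700/1000) = 7.6°C.
Deviation = OAT − ISA = -16 − 7.6 = -23.6°C.

ISA-23.6°C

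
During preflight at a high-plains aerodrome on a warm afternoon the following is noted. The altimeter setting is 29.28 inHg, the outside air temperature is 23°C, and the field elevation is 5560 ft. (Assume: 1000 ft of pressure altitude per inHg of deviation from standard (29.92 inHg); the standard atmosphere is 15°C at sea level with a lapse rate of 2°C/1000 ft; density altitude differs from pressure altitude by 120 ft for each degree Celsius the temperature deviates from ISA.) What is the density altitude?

8648 ft

Pressure altitude = 5560 + (29.92 − 29.28) × 1000 = 5560 + (+640) = 6200 ft.
ISA temperature at 6200 ft = 15 − 2 × (6200/1000) = 2.6°C.
ISA deviation = 23 − 2.6 = +20.4°C.
Density altitude = 6200 + 120 × (20.4) = 8648 ft.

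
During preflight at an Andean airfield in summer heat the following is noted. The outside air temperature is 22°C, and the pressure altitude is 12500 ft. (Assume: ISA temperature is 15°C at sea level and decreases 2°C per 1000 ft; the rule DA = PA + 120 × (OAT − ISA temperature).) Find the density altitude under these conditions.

16340 ft

ISA temperature at 12500 ft = 15 − 2 × (12500/1000) = -10°C.
ISA deviation = 22 − (-10) = +32°C.
Density altitude = 12500 + 120 × (32) = 12500 + (+3840) = 16340 ft.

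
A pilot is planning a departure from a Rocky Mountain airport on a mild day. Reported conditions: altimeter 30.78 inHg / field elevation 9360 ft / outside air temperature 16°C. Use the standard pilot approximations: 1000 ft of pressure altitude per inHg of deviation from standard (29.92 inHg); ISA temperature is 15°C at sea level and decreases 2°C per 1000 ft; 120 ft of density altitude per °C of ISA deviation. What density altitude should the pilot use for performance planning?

Pressure altitude = 9360 + (29.92 − 30.78) × 1000 = 9360 + (-860) = 8500 ft.
ISA temperature at 8500 ft = 15 − 2 × (8500/1000) = -2°C.
ISA deviation = 16 − (-2) = +18°C.
Density altitude = 8500 + 120 × (18) = 10660 ft.

10660 ft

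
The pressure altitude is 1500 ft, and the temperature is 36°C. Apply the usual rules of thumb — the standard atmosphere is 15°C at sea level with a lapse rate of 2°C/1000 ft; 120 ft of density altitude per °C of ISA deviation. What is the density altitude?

4380 ft

ISA temperature at 1500 ft = 15 − 2 × (1500/1000) = 12°C.
ISA deviation = 36 − 12 = +24°C.
Density altitude = 1500 + 120 × (24) = 1500 + (+2880) = 4380 ft.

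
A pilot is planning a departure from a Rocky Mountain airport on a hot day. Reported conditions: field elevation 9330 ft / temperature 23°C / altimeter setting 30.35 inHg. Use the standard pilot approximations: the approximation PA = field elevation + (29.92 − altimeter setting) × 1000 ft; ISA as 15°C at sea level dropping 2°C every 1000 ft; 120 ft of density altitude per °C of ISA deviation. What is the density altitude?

11996 ft

Pressure altitude = 9330 + (29.92 − 30.35) × 1000 = 9330 + (-430) = 8900 ft.
ISA temperature at 8900 ft = 15 − 2 × (8900/1000) = -2.8°C.
ISA deviation = 23 − (-2.8) = +25.8°C.
Density altitude = 8900 + 120 × (25.8) = 11996 ft.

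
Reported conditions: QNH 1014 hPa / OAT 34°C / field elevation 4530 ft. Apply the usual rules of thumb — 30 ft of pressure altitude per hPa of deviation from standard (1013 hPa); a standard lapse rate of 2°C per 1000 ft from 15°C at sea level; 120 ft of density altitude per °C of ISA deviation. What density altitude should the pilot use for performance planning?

Pressure altitude = 4530 + (1013 − 1014) × 30 = 4530 + (-30) = 4500 ft.
ISA temperature at 4500 ft = 15 − 2 × (4500/1000) = 6°C.
ISA deviation = 34 − 6 = +28°C.
Density altitude = 4500 + 120 × (28) = 7860 ft.

7860 ft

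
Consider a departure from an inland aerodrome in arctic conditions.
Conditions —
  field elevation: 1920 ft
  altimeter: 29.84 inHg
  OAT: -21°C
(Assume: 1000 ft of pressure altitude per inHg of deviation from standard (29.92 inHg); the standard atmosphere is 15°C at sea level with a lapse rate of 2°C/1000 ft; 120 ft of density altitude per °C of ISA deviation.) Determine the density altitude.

Pressure altitude = 1920 + (29.92 − 29.84) × 1000 = 1920 + (+80) = 2000 ft.
ISA temperature at 2000 ft = 15 − 2 × (2000/1000) = 11°C.
ISA deviation = -21 − 11 = -32°C.
Density altitude = 2000 + 120 × (-32) = -1840 ft.

-1840 ft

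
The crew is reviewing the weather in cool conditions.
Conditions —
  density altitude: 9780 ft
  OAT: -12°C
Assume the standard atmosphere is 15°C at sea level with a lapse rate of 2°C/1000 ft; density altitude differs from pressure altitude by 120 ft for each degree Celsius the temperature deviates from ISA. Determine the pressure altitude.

DA = PA + 120 × (OAT − (15 − 2·PA/1000)) = PA + 120·OAT − 1800 + 0.24·PA = 1.24·PA + 120·OAT − 1800.
So 1.24·PA = 9780 − 120 × (-12) + 1800 = 13020.
PA = 13020 / 1.24 = 10500 ft.

10500 ft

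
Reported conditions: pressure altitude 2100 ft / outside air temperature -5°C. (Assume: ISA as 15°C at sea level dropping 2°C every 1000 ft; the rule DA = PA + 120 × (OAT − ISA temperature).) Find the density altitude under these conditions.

ISA temperature at 2100 ft = 15 − 2 × (2100/1000) = 10.8°C.
ISA deviation = -5 − 10.8 = -15.8°C.
Density altitude = 2100 + 120 × (-15.8) = 2100 + (-1896) = 204 ft.

204 ft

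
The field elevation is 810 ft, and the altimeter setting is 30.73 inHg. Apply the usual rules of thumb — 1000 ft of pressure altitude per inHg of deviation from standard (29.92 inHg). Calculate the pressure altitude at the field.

0 ft

Pressure correction = (29.92 − 30.73) × 1000 = -810 ft.
Pressure altitude = 810 + (-810) = 0 ft.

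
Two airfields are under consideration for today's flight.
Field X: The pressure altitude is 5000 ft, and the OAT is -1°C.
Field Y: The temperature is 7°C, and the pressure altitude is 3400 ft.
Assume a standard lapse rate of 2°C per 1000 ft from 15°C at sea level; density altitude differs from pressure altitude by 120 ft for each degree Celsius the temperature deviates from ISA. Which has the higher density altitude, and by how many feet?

Field X: ISA temp = 5°C, deviation -6°C, DA = 5000 + 120 × (-6) = 4280 ft.
Field Y: ISA temp = 8.2°C, deviation -1.2°C, DA = 3400 + 120 × (-1.2) = 3256 ft.
Field X is higher by 4280 − 3256 = 1024 ft.

Field X by 1024 ft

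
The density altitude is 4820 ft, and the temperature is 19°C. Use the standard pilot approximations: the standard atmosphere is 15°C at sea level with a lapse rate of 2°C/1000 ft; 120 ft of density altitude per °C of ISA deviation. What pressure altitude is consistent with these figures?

DA = PA + 120 × (OAT − (15 − 2·PA/1000)) = PA + 120·OAT − 1800 + 0.24·PA = 1.24·PA + 120·OAT − 1800.
So 1.24·PA = 4820 − 120 × 19 + 1800 = 4340.
PA = 4340 / 1.24 = 3500 ft.

3500 ft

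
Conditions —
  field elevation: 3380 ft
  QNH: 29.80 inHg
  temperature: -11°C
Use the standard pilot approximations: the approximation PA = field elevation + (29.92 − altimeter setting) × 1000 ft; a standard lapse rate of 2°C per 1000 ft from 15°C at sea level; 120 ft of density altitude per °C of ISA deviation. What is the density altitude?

1220 ft

Pressure altitude = 3380 + (29.92 − 29.80) × 1000 = 3380 + (+120) = 3500 ft.
ISA temperature at 3500 ft = 15 − 2 × (3500/1000) = 8°C.
ISA deviation = -11 − 8 = -19°C.
Density altitude = 3500 + 120 × (-19) = 1220 ft.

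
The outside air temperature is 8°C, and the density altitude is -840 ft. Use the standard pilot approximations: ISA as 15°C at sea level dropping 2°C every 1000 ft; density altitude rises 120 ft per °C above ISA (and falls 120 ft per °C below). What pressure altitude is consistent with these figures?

0 ft

DA = PA + 120 × (OAT − (15 − 2·PA/1000)) = PA + 120·OAT − 1800 + 0.24·PA = 1.24·PA + 120·OAT − 1800.
So 1.24·PA = -840 − 120 × 8 + 1800 = 0.
PA = 0 / 1.24 = 0 ft.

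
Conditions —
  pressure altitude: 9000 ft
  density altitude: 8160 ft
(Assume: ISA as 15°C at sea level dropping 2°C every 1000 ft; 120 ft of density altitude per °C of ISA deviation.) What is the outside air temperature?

-10°C

Density altitude − pressure altitude = 8160 − 9000 = -840 ft.
At 120 ft/°C that is an ISA deviation of -840/120 = -7°C.
ISA temperature at 9000 ft = 15 − 2 × (9000/1000) = -3°C.
OAT = ISA + deviation = -3 + (-7) = -10°C.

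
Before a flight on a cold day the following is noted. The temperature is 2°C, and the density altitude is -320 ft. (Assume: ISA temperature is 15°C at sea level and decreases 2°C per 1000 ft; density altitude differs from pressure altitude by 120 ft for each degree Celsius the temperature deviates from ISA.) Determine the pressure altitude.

DA = PA + 120 × (OAT − (15 − 2·PA/1000)) = PA + 120·OAT − 1800 + 0.24·PA = 1.24·PA + 120·OAT − 1800.
So 1.24·PA = -320 − 120 × 2 + 1800 = 1240.
PA = 1240 / 1.24 = 1000 ft.

1000 ft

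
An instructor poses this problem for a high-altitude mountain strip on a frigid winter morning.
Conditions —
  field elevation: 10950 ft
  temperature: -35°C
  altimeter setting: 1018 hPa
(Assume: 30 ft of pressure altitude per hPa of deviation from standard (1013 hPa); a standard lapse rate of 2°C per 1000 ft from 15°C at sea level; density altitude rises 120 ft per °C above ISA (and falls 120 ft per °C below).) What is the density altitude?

7392 ft

Pressure altitude = 10950 + (1013 − 1018) × 30 = 10950 + (-150) = 10800 ft.
ISA temperature at 10800 ft = 15 − 2 × (10800/1000) = -6.6°C.
ISA deviation = -35 − (-6.6) = -28.4°C.
Density altitude = 10800 + 120 × (-28.4) = 7392 ft.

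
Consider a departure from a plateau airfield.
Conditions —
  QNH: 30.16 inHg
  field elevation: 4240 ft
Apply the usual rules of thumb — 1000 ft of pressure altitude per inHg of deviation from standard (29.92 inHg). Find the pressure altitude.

Pressure correction = (29.92 − 30.16) × 1000 = -240 ft.
Pressure altitude = 4240 + (-240) = 4000 ft.

4000 ft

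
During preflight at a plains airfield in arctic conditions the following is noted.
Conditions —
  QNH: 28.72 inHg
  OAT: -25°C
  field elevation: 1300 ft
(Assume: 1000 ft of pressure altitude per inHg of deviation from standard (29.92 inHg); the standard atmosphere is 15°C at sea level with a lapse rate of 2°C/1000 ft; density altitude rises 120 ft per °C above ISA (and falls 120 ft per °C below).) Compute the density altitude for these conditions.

-1700 ft

Pressure altitude = 1300 + (29.92 − 28.72) × 1000 = 1300 + (+1200) = 2500 ft.
ISA temperature at 2500 ft = 15 − 2 × (2500/1000) = 10°C.
ISA deviation = -25 − 10 = -35°C.
Density altitude = 2500 + 120 × (-35) = -1700 ft.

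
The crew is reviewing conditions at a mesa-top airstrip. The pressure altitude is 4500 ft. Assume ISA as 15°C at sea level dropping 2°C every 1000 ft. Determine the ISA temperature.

6°C

ISA temperature = 15 − 2 × (4500/1000) = 15 − 9 = 6°C.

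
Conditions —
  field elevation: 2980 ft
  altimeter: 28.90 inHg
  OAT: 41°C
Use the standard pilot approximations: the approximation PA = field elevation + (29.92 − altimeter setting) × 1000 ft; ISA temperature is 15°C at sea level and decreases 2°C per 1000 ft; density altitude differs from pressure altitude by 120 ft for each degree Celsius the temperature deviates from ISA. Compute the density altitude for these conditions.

8080 ft

Pressure altitude = 2980 + (29.92 − 28.90) × 1000 = 2980 + (+1020) = 4000 ft.
ISA temperature at 4000 ft = 15 − 2 × (4000/1000) = 7°C.
ISA deviation = 41 − 7 = +34°C.
Density altitude = 4000 + 120 × (34) = 8080 ft.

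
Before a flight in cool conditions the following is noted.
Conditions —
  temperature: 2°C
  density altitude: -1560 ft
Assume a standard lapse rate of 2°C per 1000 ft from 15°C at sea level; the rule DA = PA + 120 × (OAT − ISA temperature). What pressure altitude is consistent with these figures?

0 ft

DA = PA + 120 × (OAT − (15 − 2·PA/1000)) = PA + 120·OAT − 1800 + 0.24·PA = 1.24·PA + 120·OAT − 1800.
So 1.24·PA = -1560 − 120 × 2 + 1800 = 0.
PA = 0 / 1.24 = 0 ft.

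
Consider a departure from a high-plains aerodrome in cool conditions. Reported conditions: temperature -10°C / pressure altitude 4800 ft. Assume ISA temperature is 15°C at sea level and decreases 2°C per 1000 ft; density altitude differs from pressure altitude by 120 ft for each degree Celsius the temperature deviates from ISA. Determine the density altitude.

2952 ft

ISA temperature at 4800 ft = 15 − 2 × (4800/1000) = 5.4°C.
ISA deviation = -10 − 5.4 = -15.4°C.
Density altitude = 4800 + 120 × (-15.4) = 4800 + (-1848) = 2952 ft.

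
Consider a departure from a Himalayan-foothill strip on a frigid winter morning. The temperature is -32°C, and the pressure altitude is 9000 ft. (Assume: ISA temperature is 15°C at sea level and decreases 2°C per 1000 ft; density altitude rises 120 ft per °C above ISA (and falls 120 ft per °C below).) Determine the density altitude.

ISA temperature at 9000 ft = 15 − 2 × (9000/1000) = -3°C.
ISA deviation = -32 − (-3) = -29°C.
Density altitude = 9000 + 120 × (-29) = 9000 + (-3480) = 5520 ft.

5520 ft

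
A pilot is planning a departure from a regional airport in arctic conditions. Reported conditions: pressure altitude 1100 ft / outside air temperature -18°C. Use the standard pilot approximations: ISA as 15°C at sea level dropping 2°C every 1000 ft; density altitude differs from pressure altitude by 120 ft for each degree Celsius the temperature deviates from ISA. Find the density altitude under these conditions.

-2596 ft

ISA temperature at 1100 ft = 15 − 2 × (1100/1000) = 12.8°C.
ISA deviation = -18 − 12.8 = -30.8°C.
Density altitude = 1100 + 120 × (-30.8) = 1100 + (-3696) = -2596 ft.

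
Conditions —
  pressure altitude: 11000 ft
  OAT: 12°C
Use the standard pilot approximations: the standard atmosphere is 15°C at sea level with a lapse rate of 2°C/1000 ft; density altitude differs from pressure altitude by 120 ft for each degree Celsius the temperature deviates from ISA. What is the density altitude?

ISA temperature at 11000 ft = 15 − 2 × (11000/1000) = -7°C.
ISA deviation = 12 − (-7) = +19°C.
Density altitude = 11000 + 120 × (19) = 11000 + (+2280) = 13280 ft.

13280 ft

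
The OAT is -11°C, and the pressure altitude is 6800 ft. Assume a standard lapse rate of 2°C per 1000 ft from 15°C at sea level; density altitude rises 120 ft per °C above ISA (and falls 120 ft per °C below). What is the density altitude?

5312 ft

ISA temperature at 6800 ft = 15 − 2 × (6800/1000) = 1.4°C.
ISA deviation = -11 − 1.4 = -12.4°C.
Density altitude = 6800 + 120 × (-12.4) = 6800 + (-1488) = 5312 ft.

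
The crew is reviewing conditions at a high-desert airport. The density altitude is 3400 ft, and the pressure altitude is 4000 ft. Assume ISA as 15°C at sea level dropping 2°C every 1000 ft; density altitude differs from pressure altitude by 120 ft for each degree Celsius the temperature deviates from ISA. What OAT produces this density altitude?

Density altitude − pressure altitude = 3400 − 4000 = -600 ft.
At 120 ft/°C that is an ISA deviation of -600/120 = -5°C.
ISA temperature at 4000 ft = 15 − 2 × (4000/1000) = 7°C.
OAT = ISA + deviation = 7 + (-5) = 2°C.

2°C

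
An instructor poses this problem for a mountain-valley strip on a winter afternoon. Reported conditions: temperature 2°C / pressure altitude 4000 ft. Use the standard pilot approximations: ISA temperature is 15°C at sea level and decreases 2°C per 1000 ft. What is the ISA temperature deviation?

ISA-5°C

ISA temperature at 4000 ft = 15 − 2 × (4000/1000) = 7°C.
Deviation = OAT − ISA = 2 − 7 = -5°C.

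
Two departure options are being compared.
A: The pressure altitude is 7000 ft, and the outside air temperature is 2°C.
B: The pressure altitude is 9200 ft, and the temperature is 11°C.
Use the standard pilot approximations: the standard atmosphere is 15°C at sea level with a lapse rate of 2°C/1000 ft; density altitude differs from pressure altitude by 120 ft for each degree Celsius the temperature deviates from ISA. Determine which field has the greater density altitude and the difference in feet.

B by 3808 ft

A: ISA temp = 1°C, deviation +1°C, DA = 7000 + 120 × 1 = 7120 ft.
B: ISA temp = -3.4°C, deviation +14.4°C, DA = 9200 + 120 × 14.4 = 10928 ft.
B is higher by 10928 − 7120 = 3808 ft.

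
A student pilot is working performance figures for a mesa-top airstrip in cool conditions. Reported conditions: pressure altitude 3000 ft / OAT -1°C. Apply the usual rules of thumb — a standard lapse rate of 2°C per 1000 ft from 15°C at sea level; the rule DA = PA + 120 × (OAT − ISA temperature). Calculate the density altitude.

1800 ft

ISA temperature at 3000 ft = 15 − 2 × (3000/1000) = 9°C.
ISA deviation = -1 − 9 = -10°C.
Density altitude = 3000 + 120 × (-10) = 3000 + (-1200) = 1800 ft.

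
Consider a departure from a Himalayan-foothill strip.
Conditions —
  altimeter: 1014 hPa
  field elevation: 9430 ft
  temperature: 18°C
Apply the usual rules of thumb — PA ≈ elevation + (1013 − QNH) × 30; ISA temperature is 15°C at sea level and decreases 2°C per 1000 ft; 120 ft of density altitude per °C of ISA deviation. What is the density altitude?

12016 ft

Pressure altitude = 9430 + (1013 − 1014) × 30 = 9430 + (-30) = 9400 ft.
ISA temperature at 9400 ft = 15 − 2 × (9400/1000) = -3.8°C.
ISA deviation = 18 − (-3.8) = +21.8°C.
Density altitude = 9400 + 120 × (21.8) = 12016 ft.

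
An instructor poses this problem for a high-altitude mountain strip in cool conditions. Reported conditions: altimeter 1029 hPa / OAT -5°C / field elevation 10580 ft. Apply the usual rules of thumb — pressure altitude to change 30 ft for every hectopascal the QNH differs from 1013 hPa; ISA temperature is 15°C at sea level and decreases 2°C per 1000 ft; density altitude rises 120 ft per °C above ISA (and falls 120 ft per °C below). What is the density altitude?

Pressure altitude = 10580 + (1013 − 1029) × 30 = 10580 + (-480) = 10100 ft.
ISA temperature at 10100 ft = 15 − 2 × (10100/1000) = -5.2°C.
ISA deviation = -5 − (-5.2) = +0.2°C.
Density altitude = 10100 + 120 × (0.2) = 10124 ft.

10124 ft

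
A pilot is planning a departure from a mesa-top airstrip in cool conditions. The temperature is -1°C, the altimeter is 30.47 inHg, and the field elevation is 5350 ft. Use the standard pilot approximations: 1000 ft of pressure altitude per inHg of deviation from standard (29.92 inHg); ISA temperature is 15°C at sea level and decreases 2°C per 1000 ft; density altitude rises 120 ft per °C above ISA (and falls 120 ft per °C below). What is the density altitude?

4032 ft

Pressure altitude = 5350 + (29.92 − 30.47) × 1000 = 5350 + (-550) = 4800 ft.
ISA temperature at 4800 ft = 15 − 2 × (4800/1000) = 5.4°C.
ISA deviation = -1 − 5.4 = -6.4°C.
Density altitude = 4800 + 120 × (-6.4) = 4032 ft.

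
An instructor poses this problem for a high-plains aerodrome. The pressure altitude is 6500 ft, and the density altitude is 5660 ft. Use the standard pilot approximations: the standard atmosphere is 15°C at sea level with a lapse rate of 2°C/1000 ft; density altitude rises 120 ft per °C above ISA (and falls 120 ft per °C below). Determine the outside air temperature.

-5°C

Density altitude − pressure altitude = 5660 − 6500 = -840 ft.
At 120 ft/°C that is an ISA deviation of -840/120 = -7°C.
ISA temperature at 6500 ft = 15 − 2 × (6500/1000) = 2°C.
OAT = ISA + deviation = 2 + (-7) = -5°C.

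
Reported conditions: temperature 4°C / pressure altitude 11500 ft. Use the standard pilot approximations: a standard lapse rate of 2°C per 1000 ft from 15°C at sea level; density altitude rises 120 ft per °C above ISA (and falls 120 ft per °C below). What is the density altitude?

12940 ft

ISA temperature at 11500 ft = 15 − 2 × (11500/1000) = -8°C.
ISA deviation = 4 − (-8) = +12°C.
Density altitude = 11500 + 120 × (12) = 11500 + (+1440) = 12940 ft.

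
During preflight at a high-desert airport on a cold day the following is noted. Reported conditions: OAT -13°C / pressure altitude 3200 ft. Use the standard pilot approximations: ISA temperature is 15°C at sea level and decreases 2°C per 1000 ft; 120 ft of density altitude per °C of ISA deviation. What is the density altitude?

ISA temperature at 3200 ft = 15 − 2 × (3200/1000) = 8.6°C.
ISA deviation = -13 − 8.6 = -21.6°C.
Density altitude = 3200 + 120 × (-21.6) = 3200 + (-2592) = 608 ft.

608 ft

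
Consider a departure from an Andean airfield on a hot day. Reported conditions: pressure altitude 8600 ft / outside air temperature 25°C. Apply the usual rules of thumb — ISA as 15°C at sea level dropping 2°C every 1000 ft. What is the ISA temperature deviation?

ISA temperature at 8600 ft = 15 − 2 × (8600/1000) = -2.2°C.
Deviation = OAT − ISA = 25 − (-2.2) = +27.2°C.

ISA+27.2°C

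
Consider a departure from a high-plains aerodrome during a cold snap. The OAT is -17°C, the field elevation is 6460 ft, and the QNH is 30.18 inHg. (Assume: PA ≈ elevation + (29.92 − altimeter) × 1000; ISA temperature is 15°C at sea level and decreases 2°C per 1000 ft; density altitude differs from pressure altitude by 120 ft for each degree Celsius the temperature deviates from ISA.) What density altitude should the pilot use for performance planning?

3848 ft

Pressure altitude = 6460 + (29.92 − 30.18) × 1000 = 6460 + (-260) = 6200 ft.
ISA temperature at 6200 ft = 15 − 2 × (6200/1000) = 2.6°C.
ISA deviation = -17 − 2.6 = -19.6°C.
Density altitude = 6200 + 120 × (-19.6) = 3848 ft.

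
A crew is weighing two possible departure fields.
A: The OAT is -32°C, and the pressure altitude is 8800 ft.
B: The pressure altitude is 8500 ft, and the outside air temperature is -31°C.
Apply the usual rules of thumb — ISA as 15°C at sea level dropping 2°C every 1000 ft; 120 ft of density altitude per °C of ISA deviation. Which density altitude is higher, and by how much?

A by 252 ft

A: ISA temp = -2.6°C, deviation -29.4°C, DA = 8800 + 120 × (-29.4) = 5272 ft.
B: ISA temp = -2°C, deviation -29°C, DA = 8500 + 120 × (-29) = 5020 ft.
A is higher by 5272 − 5020 = 252 ft.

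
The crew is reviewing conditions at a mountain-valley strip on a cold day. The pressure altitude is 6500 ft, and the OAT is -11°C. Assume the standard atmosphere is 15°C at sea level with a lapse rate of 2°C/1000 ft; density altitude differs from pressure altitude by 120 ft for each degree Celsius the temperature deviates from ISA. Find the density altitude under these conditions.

4940 ft

ISA temperature at 6500 ft = 15 − 2 × (6500/1000) = 2°C.
ISA deviation = -11 − 2 = -13°C.
Density altitude = 6500 + 120 × (-13) = 6500 + (-1560) = 4940 ft.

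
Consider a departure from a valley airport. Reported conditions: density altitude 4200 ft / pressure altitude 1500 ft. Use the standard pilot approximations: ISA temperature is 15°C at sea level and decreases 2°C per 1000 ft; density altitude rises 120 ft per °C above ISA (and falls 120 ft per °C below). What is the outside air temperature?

Density altitude − pressure altitude = 4200 − 1500 = +2700 ft.
At 120 ft/°C that is an ISA deviation of 2700/120 = +22.5°C.
ISA temperature at 1500 ft = 15 − 2 × (1500/1000) = 12°C.
OAT = ISA + deviation = 12 + (+22.5) = 34.5°C.

34.5°C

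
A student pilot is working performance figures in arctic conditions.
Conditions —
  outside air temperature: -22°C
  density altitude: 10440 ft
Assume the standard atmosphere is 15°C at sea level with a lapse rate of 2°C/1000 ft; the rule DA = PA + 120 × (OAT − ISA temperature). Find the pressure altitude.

12000 ft

DA = PA + 120 × (OAT − (15 − 2·PA/1000)) = PA + 120·OAT − 1800 + 0.24·PA = 1.24·PA + 120·OAT − 1800.
So 1.24·PA = 10440 − 120 × (-22) + 1800 = 14880.
PA = 14880 / 1.24 = 12000 ft.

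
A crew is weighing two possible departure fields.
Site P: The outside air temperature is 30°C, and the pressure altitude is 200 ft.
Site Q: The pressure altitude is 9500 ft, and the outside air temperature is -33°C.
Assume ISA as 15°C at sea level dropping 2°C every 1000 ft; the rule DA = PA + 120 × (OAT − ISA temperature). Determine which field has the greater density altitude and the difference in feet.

Site Q by 3972 ft

Site P: ISA temp = 14.6°C, deviation +15.4°C, DA = 200 + 120 × 15.4 = 2048 ft.
Site Q: ISA temp = -4°C, deviation -29°C, DA = 9500 + 120 × (-29) = 6020 ft.
Site Q is higher by 6020 − 2048 = 3972 ft.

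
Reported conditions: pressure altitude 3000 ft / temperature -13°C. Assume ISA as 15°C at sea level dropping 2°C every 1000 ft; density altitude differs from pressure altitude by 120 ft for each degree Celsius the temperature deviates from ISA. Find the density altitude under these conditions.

ISA temperature at 3000 ft = 15 − 2 × (3000/1000) = 9°C.
ISA deviation = -13 − 9 = -22°C.
Density altitude = 3000 + 120 × (-22) = 3000 + (-2640) = 360 ft.

360 ft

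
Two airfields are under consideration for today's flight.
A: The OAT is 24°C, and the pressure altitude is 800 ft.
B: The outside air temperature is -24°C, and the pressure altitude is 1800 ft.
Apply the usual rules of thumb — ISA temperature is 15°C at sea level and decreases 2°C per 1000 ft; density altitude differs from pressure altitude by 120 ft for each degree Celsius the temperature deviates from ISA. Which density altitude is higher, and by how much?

A: ISA temp = 13.4°C, deviation +10.6°C, DA = 800 + 120 × 10.6 = 2072 ft.
B: ISA temp = 11.4°C, deviation -35.4°C, DA = 1800 + 120 × (-35.4) = -2448 ft.
A is higher by 2072 − (-2448) = 4520 ft.

A by 4520 ft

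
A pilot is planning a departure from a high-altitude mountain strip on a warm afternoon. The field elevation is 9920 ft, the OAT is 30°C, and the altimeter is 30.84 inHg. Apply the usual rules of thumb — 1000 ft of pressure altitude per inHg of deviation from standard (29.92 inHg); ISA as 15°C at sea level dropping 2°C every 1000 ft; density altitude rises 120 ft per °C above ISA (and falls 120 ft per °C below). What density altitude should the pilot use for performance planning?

Pressure altitude = 9920 + (29.92 − 30.84) × 1000 = 9920 + (-920) = 9000 ft.
ISA temperature at 9000 ft = 15 − 2 × (9000/1000) = -3°C.
ISA deviation = 30 − (-3) = +33°C.
Density altitude = 9000 + 120 × (33) = 12960 ft.

12960 ft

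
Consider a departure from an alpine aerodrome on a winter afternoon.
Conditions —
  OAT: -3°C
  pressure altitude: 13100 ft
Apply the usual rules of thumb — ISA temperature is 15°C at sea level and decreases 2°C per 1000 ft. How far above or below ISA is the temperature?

ISA temperature at 13100 ft = 15 − 2 × (13100/1000) = -11.2°C.
Deviation = OAT − ISA = -3 − (-11.2) = +8.2°C.

ISA+8.2°C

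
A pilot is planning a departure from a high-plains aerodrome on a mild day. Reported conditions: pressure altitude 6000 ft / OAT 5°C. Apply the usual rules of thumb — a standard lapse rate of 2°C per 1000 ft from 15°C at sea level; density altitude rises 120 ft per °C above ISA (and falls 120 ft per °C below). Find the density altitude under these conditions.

6240 ft

ISA temperature at 6000 ft = 15 − 2 × (6000/1000) = 3°C.
ISA deviation = 5 − 3 = +2°C.
Density altitude = 6000 + 120 × (2) = 6000 + (+240) = 6240 ft.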